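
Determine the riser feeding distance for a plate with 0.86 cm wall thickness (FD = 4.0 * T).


Formula: FD = 4.0 * T  (riser feeding-distance rule)
FD = 4.0 * 0.86 cm = 3.4400 cm

Final answer: 3.4400 cm


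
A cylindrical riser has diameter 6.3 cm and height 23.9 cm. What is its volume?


Formula: V = pi * (D/2)^2 * H  (cylinder volume)
Radius = D/2 = 6.3/2 = 3.15 cm
V = pi * 3.15^2 * 23.9 = 745.0216 cm^3

745.0216 cm^3


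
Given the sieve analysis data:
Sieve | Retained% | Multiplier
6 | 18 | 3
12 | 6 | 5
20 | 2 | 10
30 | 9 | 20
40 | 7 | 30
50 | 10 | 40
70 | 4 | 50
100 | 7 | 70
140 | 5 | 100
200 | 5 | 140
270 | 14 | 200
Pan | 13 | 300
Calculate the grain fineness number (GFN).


Formula: GFN = sum(pct * multiplier) / sum(pct)
sum(pct * multiplier) = 9484
sum(pct) = 100
GFN = 9484 / 100 = 94.84


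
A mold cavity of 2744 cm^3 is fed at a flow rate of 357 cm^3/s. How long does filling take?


Formula: t_fill = V_mold / Q_flow
t = 2744 cm^3 / 357 cm^3/s = 7.6863 s

7.6863 s


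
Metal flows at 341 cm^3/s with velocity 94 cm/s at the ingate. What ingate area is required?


Formula: A_ingate = Q / v  (continuity equation)
A = 341 cm^3/s / 94 cm/s = 3.6277 cm^2

3.6277 cm^2


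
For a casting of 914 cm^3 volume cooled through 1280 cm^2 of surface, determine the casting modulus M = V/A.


Formula: Casting Modulus M = V / A
M = 914 cm^3 / 1280 cm^2 = 0.7141 cm


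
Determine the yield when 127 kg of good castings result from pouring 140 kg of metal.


Formula: Casting Yield = (W_good / W_total) * 100
Yield = (127 kg / 140 kg) * 100 = 90.7143%

Answer: 90.7143%


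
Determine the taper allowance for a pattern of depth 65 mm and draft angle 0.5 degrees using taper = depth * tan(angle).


Formula: taper = depth * tan(draft_angle)
tan(0.5 deg) = 0.0087269
taper = 65 mm * 0.0087269 = 0.5672 mm

Answer: 0.5672 mm


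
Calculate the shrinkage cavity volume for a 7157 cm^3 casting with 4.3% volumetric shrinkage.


Formula: V_shrink = V_casting * shrinkage_pct / 100
V_shrink = 7157 cm^3 * 4.3 / 100 = 307.7510 cm^3


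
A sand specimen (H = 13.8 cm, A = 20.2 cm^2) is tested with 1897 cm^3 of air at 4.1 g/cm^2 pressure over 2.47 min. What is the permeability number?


Formula: Permeability Number P = (V * H) / (p * A * t)
Numerator: V * H = 1897 * 13.8 = 26178.6
Denominator: p * A * t = 4.1 * 20.2 * 2.47 = 204.5654
P = 26178.6 / 204.5654 = 127.9718

127.9718


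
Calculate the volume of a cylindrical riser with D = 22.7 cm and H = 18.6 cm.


Formula: V = pi * (D/2)^2 * H  (cylinder volume)
Radius = D/2 = 22.7/2 = 11.35 cm
V = pi * 11.35^2 * 18.6 = 7527.5654 cm^3

Answer: 7527.5654 cm^3


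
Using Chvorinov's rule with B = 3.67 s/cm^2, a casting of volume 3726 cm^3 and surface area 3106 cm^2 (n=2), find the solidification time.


Formula: t_s = B * (V/A)^n  (Chvorinov's rule, n=2)
Modulus M = V/A = 3726/3106 = 1.199614 cm
M^2 = 1.199614^2 = 1.439074 cm^2
t_s = 3.67 * 1.439074 = 5.2814 s

Final answer: 5.2814 s


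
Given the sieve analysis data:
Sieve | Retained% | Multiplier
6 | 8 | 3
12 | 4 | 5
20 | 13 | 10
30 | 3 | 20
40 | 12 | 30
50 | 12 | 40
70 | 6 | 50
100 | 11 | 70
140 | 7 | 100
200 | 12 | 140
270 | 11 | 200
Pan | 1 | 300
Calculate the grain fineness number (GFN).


Formula: GFN = sum(pct * multiplier) / sum(pct)
sum(pct * multiplier) = 7024
sum(pct) = 100
GFN = 7024 / 100 = 70.24

Answer: 70.24


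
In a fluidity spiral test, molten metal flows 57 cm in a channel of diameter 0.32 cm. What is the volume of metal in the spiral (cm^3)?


Formula: V = pi * (d/2)^2 * L  (cylinder volume)
Radius = 0.32/2 = 0.16 cm
V = pi * 0.16^2 * 57 = 4.5842 cm^3

4.5842 cm^3


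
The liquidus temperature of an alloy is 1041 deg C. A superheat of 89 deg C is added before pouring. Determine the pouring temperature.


Formula: T_pour = T_melt + Superheat
T_pour = 1041 + 89 = 1130 deg C

1130 deg C


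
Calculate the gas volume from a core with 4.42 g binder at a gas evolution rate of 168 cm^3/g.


Formula: V_gas = W_binder * gas_evolution_rate
V = 4.42 g * 168 cm^3/g = 742.5600 cm^3


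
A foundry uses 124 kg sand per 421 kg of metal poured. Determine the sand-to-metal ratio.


Formula: Sand-to-Metal Ratio = W_sand / W_metal
Ratio = 124 kg / 421 kg = 0.2945

0.2945


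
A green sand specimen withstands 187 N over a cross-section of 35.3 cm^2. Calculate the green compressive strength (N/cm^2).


Formula: Compressive Strength = Force / Area
Strength = 187 N / 35.3 cm^2 = 5.2975 N/cm^2

Final answer: 5.2975 N/cm^2


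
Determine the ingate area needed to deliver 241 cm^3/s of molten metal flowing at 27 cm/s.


Formula: A_ingate = Q / v  (continuity equation)
A = 241 cm^3/s / 27 cm/s = 8.9259 cm^2

Answer: 8.9259 cm^2


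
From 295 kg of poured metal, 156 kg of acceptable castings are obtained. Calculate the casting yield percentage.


Formula: Casting Yield = (W_good / W_total) * 100
Yield = (156 kg / 295 kg) * 100 = 52.8814%


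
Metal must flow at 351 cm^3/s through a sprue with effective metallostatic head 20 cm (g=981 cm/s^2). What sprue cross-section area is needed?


Formula: v = sqrt(2*g*h), A = Q/v
Velocity: v = sqrt(2 * 981 * 20) = sqrt(39240) = 198.0909 cm/s
Sprue area: A = Q / v = 351 / 198.0909 = 1.7719 cm^2


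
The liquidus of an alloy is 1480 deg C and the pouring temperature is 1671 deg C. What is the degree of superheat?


Formula: Superheat = T_pour - T_melt
Superheat = 1671 - 1480 = 191 deg C

191 deg C


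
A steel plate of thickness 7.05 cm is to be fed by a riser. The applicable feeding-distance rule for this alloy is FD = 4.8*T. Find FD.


Formula: FD = 4.8 * T  (riser feeding-distance rule)
FD = 4.8 * 7.05 cm = 33.8400 cm

Final answer: 33.8400 cm


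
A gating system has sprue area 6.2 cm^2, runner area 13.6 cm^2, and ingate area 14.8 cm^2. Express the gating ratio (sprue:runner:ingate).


Sprue:Runner:Ingate = 1 : 13.6/6.2 : 14.8/6.2 = 1:2.19:2.39


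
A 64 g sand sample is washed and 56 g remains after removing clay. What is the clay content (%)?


Formula: Clay% = (W_total - W_washed) / W_total * 100
Clay mass = 64 - 56 = 8 g
Clay% = 8 / 64 * 100 = 12.5000%

12.5000%


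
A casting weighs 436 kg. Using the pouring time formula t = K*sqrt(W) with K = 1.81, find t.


Formula: t = K * sqrt(W)
sqrt(W) = sqrt(436) = 20.88061
t = 1.81 * 20.88061 = 37.7939 s


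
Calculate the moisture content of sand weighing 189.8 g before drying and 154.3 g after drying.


Formula: MC = (W_wet - W_dry) / W_wet * 100
Water mass = 189.8 - 154.3 = 35.5 g
MC = 35.5 / 189.8 * 100 = 18.7039%

18.7039%


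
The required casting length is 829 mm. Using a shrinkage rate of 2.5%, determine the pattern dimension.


Formula: L_pattern = L_casting * (1 + shrinkage_rate/100)
Shrinkage factor = 1 + 2.5/100 = 1.025
L_pattern = 829 mm * 1.025 = 849.7250 mm

Answer: 849.7250 mm


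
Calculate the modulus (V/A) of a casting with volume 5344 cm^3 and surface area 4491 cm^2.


Formula: Casting Modulus M = V / A
M = 5344 cm^3 / 4491 cm^2 = 1.1899 cm

1.1899 cm


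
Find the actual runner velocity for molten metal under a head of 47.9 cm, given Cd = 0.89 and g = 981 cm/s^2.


Formula: v = Cd * sqrt(2 * g * h)  (Torricelli with discharge coefficient)
2*g*h = 2 * 981 * 47.9 = 93979.8 cm^2/s^2
sqrt(93979.8) = 306.56125 cm/s
v = 0.89 * 306.56125 = 272.8395 cm/s

Answer: 272.8395 cm/s


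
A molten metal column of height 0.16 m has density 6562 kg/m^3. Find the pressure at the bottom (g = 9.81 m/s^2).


Formula: P = rho * g * h
rho * g = 6562 * 9.81 = 64373.22 N/m^3
P = 64373.22 * 0.16 = 10299.7152 Pa

Final answer: 10299.7152 Pa


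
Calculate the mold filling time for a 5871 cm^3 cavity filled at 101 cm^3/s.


Formula: t_fill = V_mold / Q_flow
t = 5871 cm^3 / 101 cm^3/s = 58.1287 s


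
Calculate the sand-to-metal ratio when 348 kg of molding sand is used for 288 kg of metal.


Formula: Sand-to-Metal Ratio = W_sand / W_metal
Ratio = 348 kg / 288 kg = 1.2083

1.2083


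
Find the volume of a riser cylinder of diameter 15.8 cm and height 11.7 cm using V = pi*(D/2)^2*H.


Formula: V = pi * (D/2)^2 * H  (cylinder volume)
Radius = D/2 = 15.8/2 = 7.9 cm
V = pi * 7.9^2 * 11.7 = 2293.9815 cm^3

Answer: 2293.9815 cm^3


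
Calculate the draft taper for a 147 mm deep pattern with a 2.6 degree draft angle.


Formula: taper = depth * tan(draft_angle)
tan(2.6 deg) = 0.0454097
taper = 147 mm * 0.0454097 = 6.6752 mm

6.6752 mm


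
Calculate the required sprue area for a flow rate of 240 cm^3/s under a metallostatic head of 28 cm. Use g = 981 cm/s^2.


Formula: v = sqrt(2*g*h), A = Q/v
Velocity: v = sqrt(2 * 981 * 28) = sqrt(54936) = 234.3843 cm/s
Sprue area: A = Q / v = 240 / 234.3843 = 1.0240 cm^2


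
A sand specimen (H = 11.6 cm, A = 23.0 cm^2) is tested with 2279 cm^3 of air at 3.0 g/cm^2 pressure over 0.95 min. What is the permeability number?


Formula: Permeability Number P = (V * H) / (p * A * t)
Numerator: V * H = 2279 * 11.6 = 26436.4
Denominator: p * A * t = 3.0 * 23.0 * 0.95 = 65.55
P = 26436.4 / 65.55 = 403.3013

403.3013


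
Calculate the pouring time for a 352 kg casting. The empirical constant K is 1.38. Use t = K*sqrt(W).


Formula: t = K * sqrt(W)
sqrt(W) = sqrt(352) = 18.76166
t = 1.38 * 18.76166 = 25.8911 s

Answer: 25.8911 s


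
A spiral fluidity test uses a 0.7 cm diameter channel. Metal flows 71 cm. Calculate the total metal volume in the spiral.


Formula: V = pi * (d/2)^2 * L  (cylinder volume)
Radius = 0.7/2 = 0.35 cm
V = pi * 0.35^2 * 71 = 27.3240 cm^3


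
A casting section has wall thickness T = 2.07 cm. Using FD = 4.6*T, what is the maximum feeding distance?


Formula: FD = 4.6 * T  (riser feeding-distance rule)
FD = 4.6 * 2.07 cm = 9.5220 cm

Final answer: 9.5220 cm


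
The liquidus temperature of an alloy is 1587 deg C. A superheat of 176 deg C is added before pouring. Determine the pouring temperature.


Formula: T_pour = T_melt + Superheat
T_pour = 1587 + 176 = 1763 deg C


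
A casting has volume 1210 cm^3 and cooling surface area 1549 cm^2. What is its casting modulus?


Formula: Casting Modulus M = V / A
M = 1210 cm^3 / 1549 cm^2 = 0.7811 cm

Answer: 0.7811 cm


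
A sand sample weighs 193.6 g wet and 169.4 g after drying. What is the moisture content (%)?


Formula: MC = (W_wet - W_dry) / W_wet * 100
Water mass = 193.6 - 169.4 = 24.2 g
MC = 24.2 / 193.6 * 100 = 12.5000%

Answer: 12.5000%


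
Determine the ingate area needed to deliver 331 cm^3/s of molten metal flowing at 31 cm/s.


Formula: A_ingate = Q / v  (continuity equation)
A = 331 cm^3/s / 31 cm/s = 10.6774 cm^2


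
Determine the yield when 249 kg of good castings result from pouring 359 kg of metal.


Formula: Casting Yield = (W_good / W_total) * 100
Yield = (249 kg / 359 kg) * 100 = 69.3593%

Answer: 69.3593%


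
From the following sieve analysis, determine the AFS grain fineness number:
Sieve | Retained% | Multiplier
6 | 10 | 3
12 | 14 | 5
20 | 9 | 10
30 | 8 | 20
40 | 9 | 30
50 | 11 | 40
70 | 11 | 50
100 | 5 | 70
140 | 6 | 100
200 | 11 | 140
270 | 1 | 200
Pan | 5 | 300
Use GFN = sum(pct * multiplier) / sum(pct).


Formula: GFN = sum(pct * multiplier) / sum(pct)
sum(pct * multiplier) = 5800
sum(pct) = 100
GFN = 5800 / 100 = 58.00

Final answer: 58.00


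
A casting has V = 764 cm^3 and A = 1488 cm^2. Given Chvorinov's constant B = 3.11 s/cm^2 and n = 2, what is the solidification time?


Formula: t_s = B * (V/A)^n  (Chvorinov's rule, n=2)
Modulus M = V/A = 764/1488 = 0.513441 cm
M^2 = 0.513441^2 = 0.263622 cm^2
t_s = 3.11 * 0.263622 = 0.8199 s


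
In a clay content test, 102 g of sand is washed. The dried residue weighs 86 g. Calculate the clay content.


Formula: Clay% = (W_total - W_washed) / W_total * 100
Clay mass = 102 - 86 = 16 g
Clay% = 16 / 102 * 100 = 15.6863%

Answer: 15.6863%


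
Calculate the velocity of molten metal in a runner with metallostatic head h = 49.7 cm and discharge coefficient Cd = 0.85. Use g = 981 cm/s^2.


Formula: v = Cd * sqrt(2 * g * h)  (Torricelli with discharge coefficient)
2*g*h = 2 * 981 * 49.7 = 97511.4 cm^2/s^2
sqrt(97511.4) = 312.26815 cm/s
v = 0.85 * 312.26815 = 265.4279 cm/s

Final answer: 265.4279 cm/s


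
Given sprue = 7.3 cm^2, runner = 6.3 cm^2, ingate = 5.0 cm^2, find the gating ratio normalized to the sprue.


Sprue:Runner:Ingate = 1 : 6.3/7.3 : 5.0/7.3 = 1:0.86:0.68


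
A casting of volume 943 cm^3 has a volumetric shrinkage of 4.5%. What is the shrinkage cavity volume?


Formula: V_shrink = V_casting * shrinkage_pct / 100
V_shrink = 943 cm^3 * 4.5 / 100 = 42.4350 cm^3

Answer: 42.4350 cm^3


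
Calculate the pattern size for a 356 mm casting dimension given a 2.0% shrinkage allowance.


Formula: L_pattern = L_casting * (1 + shrinkage_rate/100)
Shrinkage factor = 1 + 2.0/100 = 1.02
L_pattern = 356 mm * 1.02 = 363.1200 mm


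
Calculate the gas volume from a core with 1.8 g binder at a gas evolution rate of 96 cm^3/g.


Formula: V_gas = W_binder * gas_evolution_rate
V = 1.8 g * 96 cm^3/g = 172.8000 cm^3

172.8000 cm^3


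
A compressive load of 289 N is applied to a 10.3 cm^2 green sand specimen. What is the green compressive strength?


Formula: Compressive Strength = Force / Area
Strength = 289 N / 10.3 cm^2 = 28.0583 N/cm^2


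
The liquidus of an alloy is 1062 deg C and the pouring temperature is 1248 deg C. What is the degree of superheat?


Formula: Superheat = T_pour - T_melt
Superheat = 1248 - 1062 = 186 deg C

Final answer: 186 deg C


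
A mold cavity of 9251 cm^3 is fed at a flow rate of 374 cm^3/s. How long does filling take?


Formula: t_fill = V_mold / Q_flow
t = 9251 cm^3 / 374 cm^3/s = 24.7353 s


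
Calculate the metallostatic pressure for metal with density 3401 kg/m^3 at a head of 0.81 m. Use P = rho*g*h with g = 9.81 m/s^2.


Formula: P = rho * g * h
rho * g = 3401 * 9.81 = 33363.81 N/m^3
P = 33363.81 * 0.81 = 27024.6861 Pa

Answer: 27024.6861 Pa


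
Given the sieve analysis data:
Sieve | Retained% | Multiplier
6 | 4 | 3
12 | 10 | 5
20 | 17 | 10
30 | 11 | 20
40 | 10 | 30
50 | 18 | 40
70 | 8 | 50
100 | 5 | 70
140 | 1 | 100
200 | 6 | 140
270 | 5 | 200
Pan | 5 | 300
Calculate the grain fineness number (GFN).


Formula: GFN = sum(pct * multiplier) / sum(pct)
sum(pct * multiplier) = 5662
sum(pct) = 100
GFN = 5662 / 100 = 56.62

56.62


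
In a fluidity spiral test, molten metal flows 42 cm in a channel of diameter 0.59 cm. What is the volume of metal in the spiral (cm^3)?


Formula: V = pi * (d/2)^2 * L  (cylinder volume)
Radius = 0.59/2 = 0.295 cm
V = pi * 0.295^2 * 42 = 11.4827 cm^3

Answer: 11.4827 cm^3


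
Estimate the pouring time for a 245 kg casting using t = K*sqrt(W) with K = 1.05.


Formula: t = K * sqrt(W)
sqrt(W) = sqrt(245) = 15.65248
t = 1.05 * 15.65248 = 16.4351 s

Final answer: 16.4351 s


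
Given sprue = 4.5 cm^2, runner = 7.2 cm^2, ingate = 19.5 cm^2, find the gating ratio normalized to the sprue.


Sprue:Runner:Ingate = 1 : 7.2/4.5 : 19.5/4.5 = 1:1.60:4.33

Final answer: 1:1.60:4.33


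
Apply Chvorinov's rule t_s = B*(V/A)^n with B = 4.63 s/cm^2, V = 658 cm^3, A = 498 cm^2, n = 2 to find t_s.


Formula: t_s = B * (V/A)^n  (Chvorinov's rule, n=2)
Modulus M = V/A = 658/498 = 1.321285 cm
M^2 = 1.321285^2 = 1.745794 cm^2
t_s = 4.63 * 1.745794 = 8.0830 s


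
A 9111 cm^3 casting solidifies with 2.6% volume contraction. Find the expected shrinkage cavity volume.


Formula: V_shrink = V_casting * shrinkage_pct / 100
V_shrink = 9111 cm^3 * 2.6 / 100 = 236.8860 cm^3

236.8860 cm^3


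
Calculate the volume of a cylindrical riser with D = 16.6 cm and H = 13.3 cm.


Formula: V = pi * (D/2)^2 * H  (cylinder volume)
Radius = D/2 = 16.6/2 = 8.3 cm
V = pi * 8.3^2 * 13.3 = 2878.4434 cm^3

Final answer: 2878.4434 cm^3


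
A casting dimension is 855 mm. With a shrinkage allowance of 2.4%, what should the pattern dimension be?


Formula: L_pattern = L_casting * (1 + shrinkage_rate/100)
Shrinkage factor = 1 + 2.4/100 = 1.024
L_pattern = 855 mm * 1.024 = 875.5200 mm


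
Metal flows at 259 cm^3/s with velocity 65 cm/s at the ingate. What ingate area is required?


Formula: A_ingate = Q / v  (continuity equation)
A = 259 cm^3/s / 65 cm/s = 3.9846 cm^2

Answer: 3.9846 cm^2


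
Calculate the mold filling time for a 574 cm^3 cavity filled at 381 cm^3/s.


Formula: t_fill = V_mold / Q_flow
t = 574 cm^3 / 381 cm^3/s = 1.5066 s

Final answer: 1.5066 s


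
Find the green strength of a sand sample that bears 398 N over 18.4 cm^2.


Formula: Compressive Strength = Force / Area
Strength = 398 N / 18.4 cm^2 = 21.6304 N/cm^2

Answer: 21.6304 N/cm^2


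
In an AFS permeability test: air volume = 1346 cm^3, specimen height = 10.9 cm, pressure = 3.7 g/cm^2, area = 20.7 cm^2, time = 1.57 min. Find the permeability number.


Formula: Permeability Number P = (V * H) / (p * A * t)
Numerator: V * H = 1346 * 10.9 = 14671.4
Denominator: p * A * t = 3.7 * 20.7 * 1.57 = 120.2463
P = 14671.4 / 120.2463 = 122.0112


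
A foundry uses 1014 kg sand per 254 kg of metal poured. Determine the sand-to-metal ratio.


Formula: Sand-to-Metal Ratio = W_sand / W_metal
Ratio = 1014 kg / 254 kg = 3.9921

Final answer: 3.9921


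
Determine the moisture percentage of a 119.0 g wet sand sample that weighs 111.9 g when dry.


Formula: MC = (W_wet - W_dry) / W_wet * 100
Water mass = 119.0 - 111.9 = 7.1 g
MC = 7.1 / 119.0 * 100 = 5.9664%

Final answer: 5.9664%


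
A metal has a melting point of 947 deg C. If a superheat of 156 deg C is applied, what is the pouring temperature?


Formula: T_pour = T_melt + Superheat
T_pour = 947 + 156 = 1103 deg C

Answer: 1103 deg C


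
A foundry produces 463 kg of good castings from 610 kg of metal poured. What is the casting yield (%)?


Formula: Casting Yield = (W_good / W_total) * 100
Yield = (463 kg / 610 kg) * 100 = 75.9016%

Answer: 75.9016%


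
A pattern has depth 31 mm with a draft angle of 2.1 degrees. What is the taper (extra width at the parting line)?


Formula: taper = depth * tan(draft_angle)
tan(2.1 deg) = 0.0366683
taper = 31 mm * 0.0366683 = 1.1367 mm


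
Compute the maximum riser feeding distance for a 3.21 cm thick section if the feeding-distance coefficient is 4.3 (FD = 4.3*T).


Formula: FD = 4.3 * T  (riser feeding-distance rule)
FD = 4.3 * 3.21 cm = 13.8030 cm

Final answer: 13.8030 cm


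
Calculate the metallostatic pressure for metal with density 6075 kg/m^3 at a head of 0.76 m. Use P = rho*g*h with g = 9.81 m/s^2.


Formula: P = rho * g * h
rho * g = 6075 * 9.81 = 59595.75 N/m^3
P = 59595.75 * 0.76 = 45292.7700 Pa

Answer: 45292.7700 Pa


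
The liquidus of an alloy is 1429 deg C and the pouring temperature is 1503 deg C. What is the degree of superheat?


Formula: Superheat = T_pour - T_melt
Superheat = 1503 - 1429 = 74 deg C

Final answer: 74 deg C


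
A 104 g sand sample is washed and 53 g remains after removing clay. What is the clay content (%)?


Formula: Clay% = (W_total - W_washed) / W_total * 100
Clay mass = 104 - 53 = 51 g
Clay% = 51 / 104 * 100 = 49.0385%

Final answer: 49.0385%


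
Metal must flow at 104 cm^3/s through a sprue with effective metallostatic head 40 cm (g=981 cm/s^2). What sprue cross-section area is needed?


Formula: v = sqrt(2*g*h), A = Q/v
Velocity: v = sqrt(2 * 981 * 40) = sqrt(78480) = 280.1428 cm/s
Sprue area: A = Q / v = 104 / 280.1428 = 0.3712 cm^2

Final answer: 0.3712 cm^2


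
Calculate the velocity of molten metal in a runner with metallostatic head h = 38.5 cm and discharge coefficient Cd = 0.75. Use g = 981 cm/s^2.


Formula: v = Cd * sqrt(2 * g * h)  (Torricelli with discharge coefficient)
2*g*h = 2 * 981 * 38.5 = 75537.0 cm^2/s^2
sqrt(75537.0) = 274.83995 cm/s
v = 0.75 * 274.83995 = 206.1300 cm/s

206.1300 cm/s


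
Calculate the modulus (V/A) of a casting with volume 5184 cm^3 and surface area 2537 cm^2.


Formula: Casting Modulus M = V / A
M = 5184 cm^3 / 2537 cm^2 = 2.0434 cm

Answer: 2.0434 cm


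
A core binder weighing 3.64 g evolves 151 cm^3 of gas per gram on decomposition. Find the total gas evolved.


Formula: V_gas = W_binder * gas_evolution_rate
V = 3.64 g * 151 cm^3/g = 549.6400 cm^3

Final answer: 549.6400 cm^3


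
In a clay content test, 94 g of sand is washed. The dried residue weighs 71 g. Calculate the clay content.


Formula: Clay% = (W_total - W_washed) / W_total * 100
Clay mass = 94 - 71 = 23 g
Clay% = 23 / 94 * 100 = 24.4681%


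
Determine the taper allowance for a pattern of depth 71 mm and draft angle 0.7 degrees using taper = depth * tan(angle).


Formula: taper = depth * tan(draft_angle)
tan(0.7 deg) = 0.0122179
taper = 71 mm * 0.0122179 = 0.8675 mm

Answer: 0.8675 mm


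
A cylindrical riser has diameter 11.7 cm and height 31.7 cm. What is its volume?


Formula: V = pi * (D/2)^2 * H  (cylinder volume)
Radius = D/2 = 11.7/2 = 5.85 cm
V = pi * 5.85^2 * 31.7 = 3408.1670 cm^3

3408.1670 cm^3


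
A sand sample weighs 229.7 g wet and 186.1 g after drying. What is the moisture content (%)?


Formula: MC = (W_wet - W_dry) / W_wet * 100
Water mass = 229.7 - 186.1 = 43.6 g
MC = 43.6 / 229.7 * 100 = 18.9813%

18.9813%


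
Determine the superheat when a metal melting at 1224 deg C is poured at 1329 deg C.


Formula: Superheat = T_pour - T_melt
Superheat = 1329 - 1224 = 105 deg C

Answer: 105 deg C


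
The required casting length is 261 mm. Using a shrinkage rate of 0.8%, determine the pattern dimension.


Formula: L_pattern = L_casting * (1 + shrinkage_rate/100)
Shrinkage factor = 1 + 0.8/100 = 1.008
L_pattern = 261 mm * 1.008 = 263.0880 mm

Final answer: 263.0880 mm


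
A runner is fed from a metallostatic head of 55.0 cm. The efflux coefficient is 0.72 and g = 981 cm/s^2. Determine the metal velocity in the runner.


Formula: v = Cd * sqrt(2 * g * h)  (Torricelli with discharge coefficient)
2*g*h = 2 * 981 * 55.0 = 107910.0 cm^2/s^2
sqrt(107910.0) = 328.49658 cm/s
v = 0.72 * 328.49658 = 236.5175 cm/s


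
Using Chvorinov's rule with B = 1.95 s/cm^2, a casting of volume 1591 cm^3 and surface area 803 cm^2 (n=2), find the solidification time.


Formula: t_s = B * (V/A)^n  (Chvorinov's rule, n=2)
Modulus M = V/A = 1591/803 = 1.981320 cm
M^2 = 1.981320^2 = 3.925629 cm^2
t_s = 1.95 * 3.925629 = 7.6550 s

Final answer: 7.6550 s


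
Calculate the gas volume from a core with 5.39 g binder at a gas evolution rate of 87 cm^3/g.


Formula: V_gas = W_binder * gas_evolution_rate
V = 5.39 g * 87 cm^3/g = 468.9300 cm^3


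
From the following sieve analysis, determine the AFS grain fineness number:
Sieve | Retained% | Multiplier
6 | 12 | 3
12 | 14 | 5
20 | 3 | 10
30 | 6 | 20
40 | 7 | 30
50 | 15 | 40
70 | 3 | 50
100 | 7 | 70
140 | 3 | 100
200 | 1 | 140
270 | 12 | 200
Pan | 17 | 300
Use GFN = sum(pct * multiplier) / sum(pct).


Formula: GFN = sum(pct * multiplier) / sum(pct)
sum(pct * multiplier) = 9646
sum(pct) = 100
GFN = 9646 / 100 = 96.46

Answer: 96.46


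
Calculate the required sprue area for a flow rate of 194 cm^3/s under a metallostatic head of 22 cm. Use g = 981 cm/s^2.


Formula: v = sqrt(2*g*h), A = Q/v
Velocity: v = sqrt(2 * 981 * 22) = sqrt(43164) = 207.7595 cm/s
Sprue area: A = Q / v = 194 / 207.7595 = 0.9338 cm^2

Answer: 0.9338 cm^2


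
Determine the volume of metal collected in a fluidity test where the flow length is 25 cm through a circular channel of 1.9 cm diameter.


Formula: V = pi * (d/2)^2 * L  (cylinder volume)
Radius = 1.9/2 = 0.95 cm
V = pi * 0.95^2 * 25 = 70.8822 cm^3

Final answer: 70.8822 cm^3


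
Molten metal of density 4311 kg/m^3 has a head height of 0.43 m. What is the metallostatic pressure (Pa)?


Formula: P = rho * g * h
rho * g = 4311 * 9.81 = 42290.91 N/m^3
P = 42290.91 * 0.43 = 18185.0913 Pa


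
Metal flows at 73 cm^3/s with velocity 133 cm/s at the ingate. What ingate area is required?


Formula: A_ingate = Q / v  (continuity equation)
A = 73 cm^3/s / 133 cm/s = 0.5489 cm^2


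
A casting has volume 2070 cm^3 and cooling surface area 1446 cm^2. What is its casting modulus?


Formula: Casting Modulus M = V / A
M = 2070 cm^3 / 1446 cm^2 = 1.4315 cm

Final answer: 1.4315 cm


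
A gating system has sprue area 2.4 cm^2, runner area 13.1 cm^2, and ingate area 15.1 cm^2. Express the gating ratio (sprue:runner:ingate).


Sprue:Runner:Ingate = 1 : 13.1/2.4 : 15.1/2.4 = 1:5.46:6.29

1:5.46:6.29


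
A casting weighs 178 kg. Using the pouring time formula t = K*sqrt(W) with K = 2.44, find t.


Formula: t = K * sqrt(W)
sqrt(W) = sqrt(178) = 13.34166
t = 2.44 * 13.34166 = 32.5537 s

32.5537 s


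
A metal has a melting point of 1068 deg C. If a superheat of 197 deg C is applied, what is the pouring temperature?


Formula: T_pour = T_melt + Superheat
T_pour = 1068 + 197 = 1265 deg C


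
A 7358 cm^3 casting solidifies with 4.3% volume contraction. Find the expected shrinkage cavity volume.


Formula: V_shrink = V_casting * shrinkage_pct / 100
V_shrink = 7358 cm^3 * 4.3 / 100 = 316.3940 cm^3

Final answer: 316.3940 cm^3


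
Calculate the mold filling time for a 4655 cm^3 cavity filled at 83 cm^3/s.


Formula: t_fill = V_mold / Q_flow
t = 4655 cm^3 / 83 cm^3/s = 56.0843 s

Final answer: 56.0843 s


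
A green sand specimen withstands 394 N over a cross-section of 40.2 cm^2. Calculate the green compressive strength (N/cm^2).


Formula: Compressive Strength = Force / Area
Strength = 394 N / 40.2 cm^2 = 9.8010 N/cm^2

Answer: 9.8010 N/cm^2


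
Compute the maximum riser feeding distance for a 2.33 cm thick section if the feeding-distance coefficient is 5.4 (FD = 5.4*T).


Formula: FD = 5.4 * T  (riser feeding-distance rule)
FD = 5.4 * 2.33 cm = 12.5820 cm


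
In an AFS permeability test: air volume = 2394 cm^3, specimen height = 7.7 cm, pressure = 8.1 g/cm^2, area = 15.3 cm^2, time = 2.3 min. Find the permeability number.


Formula: Permeability Number P = (V * H) / (p * A * t)
Numerator: V * H = 2394 * 7.7 = 18433.8
Denominator: p * A * t = 8.1 * 15.3 * 2.3 = 285.039
P = 18433.8 / 285.039 = 64.6712

64.6712


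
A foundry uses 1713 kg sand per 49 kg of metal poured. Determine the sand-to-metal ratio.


Formula: Sand-to-Metal Ratio = W_sand / W_metal
Ratio = 1713 kg / 49 kg = 34.9592

Answer: 34.9592


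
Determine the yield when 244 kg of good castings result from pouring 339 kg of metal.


Formula: Casting Yield = (W_good / W_total) * 100
Yield = (244 kg / 339 kg) * 100 = 71.9764%

Answer: 71.9764%


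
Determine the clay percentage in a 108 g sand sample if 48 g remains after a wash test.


Formula: Clay% = (W_total - W_washed) / W_total * 100
Clay mass = 108 - 48 = 60 g
Clay% = 60 / 108 * 100 = 55.5556%

Answer: 55.5556%


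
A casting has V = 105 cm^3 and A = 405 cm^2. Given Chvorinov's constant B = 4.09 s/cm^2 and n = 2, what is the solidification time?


Formula: t_s = B * (V/A)^n  (Chvorinov's rule, n=2)
Modulus M = V/A = 105/405 = 0.259259 cm
M^2 = 0.259259^2 = 0.067215 cm^2
t_s = 4.09 * 0.067215 = 0.2749 s


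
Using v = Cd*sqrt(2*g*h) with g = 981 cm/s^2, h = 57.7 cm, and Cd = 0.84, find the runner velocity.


Formula: v = Cd * sqrt(2 * g * h)  (Torricelli with discharge coefficient)
2*g*h = 2 * 981 * 57.7 = 113207.4 cm^2/s^2
sqrt(113207.4) = 336.46307 cm/s
v = 0.84 * 336.46307 = 282.6290 cm/s

Answer: 282.6290 cm/s


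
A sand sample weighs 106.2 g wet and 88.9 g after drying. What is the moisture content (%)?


Formula: MC = (W_wet - W_dry) / W_wet * 100
Water mass = 106.2 - 88.9 = 17.3 g
MC = 17.3 / 106.2 * 100 = 16.2900%

16.2900%


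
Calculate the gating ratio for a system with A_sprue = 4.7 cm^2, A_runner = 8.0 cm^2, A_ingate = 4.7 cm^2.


Sprue:Runner:Ingate = 1 : 8.0/4.7 : 4.7/4.7 = 1:1.70:1.00

1:1.70:1.00


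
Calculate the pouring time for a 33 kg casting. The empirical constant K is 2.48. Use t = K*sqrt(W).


Formula: t = K * sqrt(W)
sqrt(W) = sqrt(33) = 5.74456
t = 2.48 * 5.74456 = 14.2465 s

Answer: 14.2465 s


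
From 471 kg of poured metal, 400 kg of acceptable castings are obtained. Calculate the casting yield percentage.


Formula: Casting Yield = (W_good / W_total) * 100
Yield = (400 kg / 471 kg) * 100 = 84.9257%

Answer: 84.9257%


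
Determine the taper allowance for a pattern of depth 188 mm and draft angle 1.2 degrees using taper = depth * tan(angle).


Formula: taper = depth * tan(draft_angle)
tan(1.2 deg) = 0.0209470
taper = 188 mm * 0.0209470 = 3.9380 mm

Final answer: 3.9380 mm


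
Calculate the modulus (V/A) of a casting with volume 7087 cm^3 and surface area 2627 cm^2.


Formula: Casting Modulus M = V / A
M = 7087 cm^3 / 2627 cm^2 = 2.6978 cm

2.6978 cm


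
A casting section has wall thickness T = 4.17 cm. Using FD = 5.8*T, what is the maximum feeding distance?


Formula: FD = 5.8 * T  (riser feeding-distance rule)
FD = 5.8 * 4.17 cm = 24.1860 cm

Answer: 24.1860 cm


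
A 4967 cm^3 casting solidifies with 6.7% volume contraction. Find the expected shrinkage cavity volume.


Formula: V_shrink = V_casting * shrinkage_pct / 100
V_shrink = 4967 cm^3 * 6.7 / 100 = 332.7890 cm^3


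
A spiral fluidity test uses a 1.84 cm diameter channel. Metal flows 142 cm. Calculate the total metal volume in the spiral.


Formula: V = pi * (d/2)^2 * L  (cylinder volume)
Radius = 1.84/2 = 0.92 cm
V = pi * 0.92^2 * 142 = 377.5843 cm^3

Answer: 377.5843 cm^3


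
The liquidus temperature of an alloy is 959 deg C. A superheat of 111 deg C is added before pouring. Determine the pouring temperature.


Formula: T_pour = T_melt + Superheat
T_pour = 959 + 111 = 1070 deg C

Final answer: 1070 deg C


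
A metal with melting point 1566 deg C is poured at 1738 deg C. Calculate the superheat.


Formula: Superheat = T_pour - T_melt
Superheat = 1738 - 1566 = 172 deg C

Answer: 172 deg C


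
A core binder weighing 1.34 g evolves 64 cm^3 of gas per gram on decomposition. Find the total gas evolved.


Formula: V_gas = W_binder * gas_evolution_rate
V = 1.34 g * 64 cm^3/g = 85.7600 cm^3

85.7600 cm^3


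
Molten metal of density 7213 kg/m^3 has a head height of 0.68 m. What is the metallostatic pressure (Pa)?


Formula: P = rho * g * h
rho * g = 7213 * 9.81 = 70759.53 N/m^3
P = 70759.53 * 0.68 = 48116.4804 Pa

Answer: 48116.4804 Pa


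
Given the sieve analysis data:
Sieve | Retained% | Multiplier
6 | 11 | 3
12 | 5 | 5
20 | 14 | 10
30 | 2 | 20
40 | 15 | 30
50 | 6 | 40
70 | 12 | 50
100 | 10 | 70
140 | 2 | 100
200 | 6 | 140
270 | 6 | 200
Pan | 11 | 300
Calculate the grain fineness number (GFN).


Formula: GFN = sum(pct * multiplier) / sum(pct)
sum(pct * multiplier) = 7768
sum(pct) = 100
GFN = 7768 / 100 = 77.68

Final answer: 77.68


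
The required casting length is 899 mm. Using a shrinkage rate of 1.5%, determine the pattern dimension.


Formula: L_pattern = L_casting * (1 + shrinkage_rate/100)
Shrinkage factor = 1 + 1.5/100 = 1.015
L_pattern = 899 mm * 1.015 = 912.4850 mm


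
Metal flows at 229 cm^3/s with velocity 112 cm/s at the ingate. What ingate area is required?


Formula: A_ingate = Q / v  (continuity equation)
A = 229 cm^3/s / 112 cm/s = 2.0446 cm^2


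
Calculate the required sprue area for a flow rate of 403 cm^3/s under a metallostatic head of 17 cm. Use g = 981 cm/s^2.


Formula: v = sqrt(2*g*h), A = Q/v
Velocity: v = sqrt(2 * 981 * 17) = sqrt(33354) = 182.6308 cm/s
Sprue area: A = Q / v = 403 / 182.6308 = 2.2066 cm^2

2.2066 cm^2


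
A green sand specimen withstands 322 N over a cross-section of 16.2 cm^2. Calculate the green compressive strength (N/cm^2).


Formula: Compressive Strength = Force / Area
Strength = 322 N / 16.2 cm^2 = 19.8765 N/cm^2

Final answer: 19.8765 N/cm^2


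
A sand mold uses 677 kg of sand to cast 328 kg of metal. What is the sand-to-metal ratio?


Formula: Sand-to-Metal Ratio = W_sand / W_metal
Ratio = 677 kg / 328 kg = 2.0640


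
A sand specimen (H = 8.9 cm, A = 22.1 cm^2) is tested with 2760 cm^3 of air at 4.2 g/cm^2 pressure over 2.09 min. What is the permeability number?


Formula: Permeability Number P = (V * H) / (p * A * t)
Numerator: V * H = 2760 * 8.9 = 24564.0
Denominator: p * A * t = 4.2 * 22.1 * 2.09 = 193.9938
P = 24564.0 / 193.9938 = 126.6226

Answer: 126.6226


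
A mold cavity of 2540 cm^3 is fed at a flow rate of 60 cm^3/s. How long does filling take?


Formula: t_fill = V_mold / Q_flow
t = 2540 cm^3 / 60 cm^3/s = 42.3333 s

Final answer: 42.3333 s


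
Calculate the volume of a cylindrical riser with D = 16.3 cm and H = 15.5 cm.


Formula: V = pi * (D/2)^2 * H  (cylinder volume)
Radius = D/2 = 16.3/2 = 8.15 cm
V = pi * 8.15^2 * 15.5 = 3234.4228 cm^3

3234.4228 cm^3


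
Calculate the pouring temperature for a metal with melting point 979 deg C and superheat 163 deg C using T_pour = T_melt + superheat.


Formula: T_pour = T_melt + Superheat
T_pour = 979 + 163 = 1142 deg C

Final answer: 1142 deg C


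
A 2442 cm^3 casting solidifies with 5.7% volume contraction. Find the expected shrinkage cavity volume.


Formula: V_shrink = V_casting * shrinkage_pct / 100
V_shrink = 2442 cm^3 * 5.7 / 100 = 139.1940 cm^3

Final answer: 139.1940 cm^3


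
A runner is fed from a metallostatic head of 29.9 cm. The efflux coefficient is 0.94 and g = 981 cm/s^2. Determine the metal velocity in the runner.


Formula: v = Cd * sqrt(2 * g * h)  (Torricelli with discharge coefficient)
2*g*h = 2 * 981 * 29.9 = 58663.8 cm^2/s^2
sqrt(58663.8) = 242.20611 cm/s
v = 0.94 * 242.20611 = 227.6737 cm/s

Final answer: 227.6737 cm/s


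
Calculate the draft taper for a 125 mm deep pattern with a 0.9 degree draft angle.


Formula: taper = depth * tan(draft_angle)
tan(0.9 deg) = 0.0157093
taper = 125 mm * 0.0157093 = 1.9637 mm


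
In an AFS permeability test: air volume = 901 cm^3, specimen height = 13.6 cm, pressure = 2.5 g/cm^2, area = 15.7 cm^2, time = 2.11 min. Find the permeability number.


Formula: Permeability Number P = (V * H) / (p * A * t)
Numerator: V * H = 901 * 13.6 = 12253.6
Denominator: p * A * t = 2.5 * 15.7 * 2.11 = 82.8175
P = 12253.6 / 82.8175 = 147.9591


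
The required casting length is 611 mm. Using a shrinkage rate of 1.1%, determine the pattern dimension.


Formula: L_pattern = L_casting * (1 + shrinkage_rate/100)
Shrinkage factor = 1 + 1.1/100 = 1.011
L_pattern = 611 mm * 1.011 = 617.7210 mm


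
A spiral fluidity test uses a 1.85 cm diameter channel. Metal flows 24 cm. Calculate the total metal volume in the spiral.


Formula: V = pi * (d/2)^2 * L  (cylinder volume)
Radius = 1.85/2 = 0.925 cm
V = pi * 0.925^2 * 24 = 64.5126 cm^3

Final answer: 64.5126 cm^3


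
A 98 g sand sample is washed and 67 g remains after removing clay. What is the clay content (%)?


Formula: Clay% = (W_total - W_washed) / W_total * 100
Clay mass = 98 - 67 = 31 g
Clay% = 31 / 98 * 100 = 31.6327%

Final answer: 31.6327%


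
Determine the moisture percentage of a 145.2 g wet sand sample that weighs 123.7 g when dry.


Formula: MC = (W_wet - W_dry) / W_wet * 100
Water mass = 145.2 - 123.7 = 21.5 g
MC = 21.5 / 145.2 * 100 = 14.8072%

Final answer: 14.8072%


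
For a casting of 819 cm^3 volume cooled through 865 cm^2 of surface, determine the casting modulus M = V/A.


Formula: Casting Modulus M = V / A
M = 819 cm^3 / 865 cm^2 = 0.9468 cm

Final answer: 0.9468 cm


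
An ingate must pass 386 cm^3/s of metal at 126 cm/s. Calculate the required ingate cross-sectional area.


Formula: A_ingate = Q / v  (continuity equation)
A = 386 cm^3/s / 126 cm/s = 3.0635 cm^2


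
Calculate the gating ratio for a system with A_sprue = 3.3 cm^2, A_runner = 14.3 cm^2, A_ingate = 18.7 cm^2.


Sprue:Runner:Ingate = 1 : 14.3/3.3 : 18.7/3.3 = 1:4.33:5.67

Answer: 1:4.33:5.67


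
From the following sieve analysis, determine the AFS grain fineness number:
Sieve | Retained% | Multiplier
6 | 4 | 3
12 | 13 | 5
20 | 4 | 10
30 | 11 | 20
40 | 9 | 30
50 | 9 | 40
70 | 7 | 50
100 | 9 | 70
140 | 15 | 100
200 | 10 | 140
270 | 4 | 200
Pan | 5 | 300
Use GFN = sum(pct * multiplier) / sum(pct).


Formula: GFN = sum(pct * multiplier) / sum(pct)
sum(pct * multiplier) = 7147
sum(pct) = 100
GFN = 7147 / 100 = 71.47


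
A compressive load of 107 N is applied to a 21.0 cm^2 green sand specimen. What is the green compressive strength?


Formula: Compressive Strength = Force / Area
Strength = 107 N / 21.0 cm^2 = 5.0952 N/cm^2

Final answer: 5.0952 N/cm^2


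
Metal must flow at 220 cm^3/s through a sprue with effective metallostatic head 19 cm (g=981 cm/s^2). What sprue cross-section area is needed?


Formula: v = sqrt(2*g*h), A = Q/v
Velocity: v = sqrt(2 * 981 * 19) = sqrt(37278) = 193.0751 cm/s
Sprue area: A = Q / v = 220 / 193.0751 = 1.1395 cm^2

Final answer: 1.1395 cm^2


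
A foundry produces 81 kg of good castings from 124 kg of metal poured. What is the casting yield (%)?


Formula: Casting Yield = (W_good / W_total) * 100
Yield = (81 kg / 124 kg) * 100 = 65.3226%

Answer: 65.3226%


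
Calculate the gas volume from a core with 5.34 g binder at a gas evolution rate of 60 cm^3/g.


Formula: V_gas = W_binder * gas_evolution_rate
V = 5.34 g * 60 cm^3/g = 320.4000 cm^3

Final answer: 320.4000 cm^3


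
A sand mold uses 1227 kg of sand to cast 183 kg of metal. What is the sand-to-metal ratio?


Formula: Sand-to-Metal Ratio = W_sand / W_metal
Ratio = 1227 kg / 183 kg = 6.7049

Answer: 6.7049


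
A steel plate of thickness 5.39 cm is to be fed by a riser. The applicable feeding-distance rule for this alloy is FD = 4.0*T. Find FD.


Formula: FD = 4.0 * T  (riser feeding-distance rule)
FD = 4.0 * 5.39 cm = 21.5600 cm

Answer: 21.5600 cm


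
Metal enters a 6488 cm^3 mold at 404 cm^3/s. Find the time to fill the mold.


Formula: t_fill = V_mold / Q_flow
t = 6488 cm^3 / 404 cm^3/s = 16.0594 s

Final answer: 16.0594 s


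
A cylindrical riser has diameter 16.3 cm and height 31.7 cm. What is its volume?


Formula: V = pi * (D/2)^2 * H  (cylinder volume)
Radius = D/2 = 16.3/2 = 8.15 cm
V = pi * 8.15^2 * 31.7 = 6614.9163 cm^3

Answer: 6614.9163 cm^3


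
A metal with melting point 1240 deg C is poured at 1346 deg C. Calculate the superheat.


Formula: Superheat = T_pour - T_melt
Superheat = 1346 - 1240 = 106 deg C

Answer: 106 deg C


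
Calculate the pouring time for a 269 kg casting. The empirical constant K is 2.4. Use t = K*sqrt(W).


Formula: t = K * sqrt(W)
sqrt(W) = sqrt(269) = 16.40122
t = 2.4 * 16.40122 = 39.3629 s

39.3629 s


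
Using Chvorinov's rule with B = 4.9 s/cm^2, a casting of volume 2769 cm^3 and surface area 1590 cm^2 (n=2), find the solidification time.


Formula: t_s = B * (V/A)^n  (Chvorinov's rule, n=2)
Modulus M = V/A = 2769/1590 = 1.741509 cm
M^2 = 1.741509^2 = 3.032854 cm^2
t_s = 4.9 * 3.032854 = 14.8610 s

Answer: 14.8610 s


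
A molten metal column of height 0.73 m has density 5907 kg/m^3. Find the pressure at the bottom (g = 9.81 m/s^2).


Formula: P = rho * g * h
rho * g = 5907 * 9.81 = 57947.67 N/m^3
P = 57947.67 * 0.73 = 42301.7991 Pa

Answer: 42301.7991 Pa


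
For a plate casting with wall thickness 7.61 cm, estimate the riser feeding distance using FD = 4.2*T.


Formula: FD = 4.2 * T  (riser feeding-distance rule)
FD = 4.2 * 7.61 cm = 31.9620 cm

Final answer: 31.9620 cm


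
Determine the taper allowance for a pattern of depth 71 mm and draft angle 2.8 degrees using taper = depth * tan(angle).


Formula: taper = depth * tan(draft_angle)
tan(2.8 deg) = 0.0489082
taper = 71 mm * 0.0489082 = 3.4725 mm

Final answer: 3.4725 mm


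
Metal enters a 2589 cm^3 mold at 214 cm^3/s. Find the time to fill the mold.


Formula: t_fill = V_mold / Q_flow
t = 2589 cm^3 / 214 cm^3/s = 12.0981 s
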